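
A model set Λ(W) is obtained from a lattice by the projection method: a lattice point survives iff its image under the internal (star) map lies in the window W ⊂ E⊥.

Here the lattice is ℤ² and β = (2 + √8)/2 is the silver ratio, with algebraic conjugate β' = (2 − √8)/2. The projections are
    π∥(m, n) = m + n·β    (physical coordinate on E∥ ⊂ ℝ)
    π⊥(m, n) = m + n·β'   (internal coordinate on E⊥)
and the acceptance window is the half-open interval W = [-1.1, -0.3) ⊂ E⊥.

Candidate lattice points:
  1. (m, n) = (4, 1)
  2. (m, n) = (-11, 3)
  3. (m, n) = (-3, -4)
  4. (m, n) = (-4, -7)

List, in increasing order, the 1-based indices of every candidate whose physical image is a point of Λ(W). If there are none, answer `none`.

Compute β' = (2−√8)/2 = -0.414214, so π⊥(m,n) = m -0.414214·n.
#1 (4,1): internal coord 4 + (1)·β' = +3.585786; +3.585786 ∉ [-1.1, -0.3) → out
#2 (-11,3): internal coord -11 + (3)·β' = -12.242641; -12.242641 ∉ [-1.1, -0.3) → out
#3 (-3,-4): internal coord -3 + (-4)·β' = -1.343146; -1.343146 ∉ [-1.1, -0.3) → out
#4 (-4,-7): internal coord -4 + (-7)·β' = -1.100505; -1.100505 ∉ [-1.1, -0.3) → out

none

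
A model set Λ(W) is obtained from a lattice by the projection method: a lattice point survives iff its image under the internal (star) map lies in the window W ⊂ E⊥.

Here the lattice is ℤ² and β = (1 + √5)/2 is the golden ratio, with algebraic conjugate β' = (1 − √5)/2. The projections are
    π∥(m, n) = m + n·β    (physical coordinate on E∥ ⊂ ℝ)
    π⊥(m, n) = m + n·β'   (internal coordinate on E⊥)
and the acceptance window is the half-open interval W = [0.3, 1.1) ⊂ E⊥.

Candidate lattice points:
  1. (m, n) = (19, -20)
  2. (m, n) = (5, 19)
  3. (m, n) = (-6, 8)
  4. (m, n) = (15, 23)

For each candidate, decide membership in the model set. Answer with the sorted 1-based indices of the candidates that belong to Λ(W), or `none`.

4

Numerically β ≈ 1.61803 and β' = −1/β ≈ -0.61803.
#1 (19,-20): internal coord 19 + (-20)·β' = +31.36068; +31.36068 ∉ [0.3, 1.1) → out
#2 (5,19): internal coord 5 + (19)·β' = -6.74265; -6.74265 ∉ [0.3, 1.1) → out
#3 (-6,8): internal coord -6 + (8)·β' = -10.94427; -10.94427 ∉ [0.3, 1.1) → out
#4 (15,23): internal coord 15 + (23)·β' = +0.78522; +0.78522 ∈ [0.3, 1.1) → IN Λ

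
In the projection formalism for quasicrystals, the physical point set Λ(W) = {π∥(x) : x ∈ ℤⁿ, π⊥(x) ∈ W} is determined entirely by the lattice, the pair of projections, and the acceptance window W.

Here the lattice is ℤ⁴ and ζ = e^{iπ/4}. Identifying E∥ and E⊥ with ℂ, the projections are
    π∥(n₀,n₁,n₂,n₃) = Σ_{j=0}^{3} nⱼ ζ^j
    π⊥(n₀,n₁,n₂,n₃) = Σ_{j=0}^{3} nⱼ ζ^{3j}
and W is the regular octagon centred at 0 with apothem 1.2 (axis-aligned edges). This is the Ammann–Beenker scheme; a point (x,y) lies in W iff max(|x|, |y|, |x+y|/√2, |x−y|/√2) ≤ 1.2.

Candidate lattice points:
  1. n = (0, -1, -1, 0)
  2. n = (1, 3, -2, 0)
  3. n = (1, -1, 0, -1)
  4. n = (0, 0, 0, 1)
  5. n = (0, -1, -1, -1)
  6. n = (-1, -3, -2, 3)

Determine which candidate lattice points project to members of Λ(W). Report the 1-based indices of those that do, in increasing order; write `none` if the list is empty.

1, 4, 5

With ζ = e^{iπ/4} the internal vectors are ζ^0,ζ^3,ζ^6,ζ^9.
#1 (0, -1, -1, 0): internal (0.707107, 0.292893); octagon support 0.707107 vs apothem 1.2 → ∈ W
#2 (1, 3, -2, 0): internal (-1.121320, 4.121320); octagon support 4.121320 vs apothem 1.2 → ∉ W
#3 (1, -1, 0, -1): internal (1.000000, -1.414214); octagon support 1.707107 vs apothem 1.2 → ∉ W
#4 (0, 0, 0, 1): internal (0.707107, 0.707107); octagon support 1.000000 vs apothem 1.2 → ∈ W
#5 (0, -1, -1, -1): internal (0.000000, -0.414214); octagon support 0.414214 vs apothem 1.2 → ∈ W
#6 (-1, -3, -2, 3): internal (3.242641, 2.000000); octagon support 3.707107 vs apothem 1.2 → ∉ W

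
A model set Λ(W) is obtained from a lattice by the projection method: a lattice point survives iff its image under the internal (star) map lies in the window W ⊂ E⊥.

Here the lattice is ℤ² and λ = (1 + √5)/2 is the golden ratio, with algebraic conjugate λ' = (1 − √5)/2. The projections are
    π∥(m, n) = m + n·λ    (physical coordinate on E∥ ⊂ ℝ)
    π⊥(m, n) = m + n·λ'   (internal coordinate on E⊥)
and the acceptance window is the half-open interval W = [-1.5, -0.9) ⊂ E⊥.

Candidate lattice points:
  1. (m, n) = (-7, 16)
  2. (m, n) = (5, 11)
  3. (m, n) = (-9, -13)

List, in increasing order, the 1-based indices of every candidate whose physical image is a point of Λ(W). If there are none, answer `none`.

Numerically λ ≈ 1.61803 and λ' = −1/λ ≈ -0.61803.
#1 (-7,16): internal coord -7 + (16)·λ' = -16.88854; -16.88854 ∉ [-1.5, -0.9) → out
#2 (5,11): internal coord 5 + (11)·λ' = -1.79837; -1.79837 ∉ [-1.5, -0.9) → out
#3 (-9,-13): internal coord -9 + (-13)·λ' = -0.96556; -0.96556 ∈ [-1.5, -0.9) → IN Λ

3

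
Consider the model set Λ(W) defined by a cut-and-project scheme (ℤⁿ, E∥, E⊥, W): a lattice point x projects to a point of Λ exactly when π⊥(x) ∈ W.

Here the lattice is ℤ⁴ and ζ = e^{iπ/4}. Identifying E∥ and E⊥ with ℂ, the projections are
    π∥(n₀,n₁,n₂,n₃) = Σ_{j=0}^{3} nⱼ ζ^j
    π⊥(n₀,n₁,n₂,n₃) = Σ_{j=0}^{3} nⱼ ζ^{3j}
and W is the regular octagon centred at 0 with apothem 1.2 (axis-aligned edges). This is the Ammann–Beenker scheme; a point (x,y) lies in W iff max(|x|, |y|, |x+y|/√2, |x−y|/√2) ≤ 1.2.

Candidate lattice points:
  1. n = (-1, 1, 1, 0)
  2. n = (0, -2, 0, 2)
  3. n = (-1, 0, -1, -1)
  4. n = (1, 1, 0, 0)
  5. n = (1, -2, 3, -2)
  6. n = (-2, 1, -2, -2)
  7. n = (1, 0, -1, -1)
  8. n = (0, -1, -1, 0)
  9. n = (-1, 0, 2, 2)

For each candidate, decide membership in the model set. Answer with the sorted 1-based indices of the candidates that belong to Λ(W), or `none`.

4, 7, 8, 9

Internal map: ζ^{3j} for j=0..3 gives (1,0), (−√2/2,√2/2), (0,−1), (√2/2,√2/2).
#1 (-1, 1, 1, 0): internal (-1.707107, -0.292893); octagon support 1.707107 vs apothem 1.2 → ∉ W
#2 (0, -2, 0, 2): internal (2.828427, 0.000000); octagon support 2.828427 vs apothem 1.2 → ∉ W
#3 (-1, 0, -1, -1): internal (-1.707107, 0.292893); octagon support 1.707107 vs apothem 1.2 → ∉ W
#4 (1, 1, 0, 0): internal (0.292893, 0.707107); octagon support 0.707107 vs apothem 1.2 → ∈ W
#5 (1, -2, 3, -2): internal (1.000000, -5.828427); octagon support 5.828427 vs apothem 1.2 → ∉ W
#6 (-2, 1, -2, -2): internal (-4.121320, 1.292893); octagon support 4.121320 vs apothem 1.2 → ∉ W
#7 (1, 0, -1, -1): internal (0.292893, 0.292893); octagon support 0.414214 vs apothem 1.2 → ∈ W
#8 (0, -1, -1, 0): internal (0.707107, 0.292893); octagon support 0.707107 vs apothem 1.2 → ∈ W
#9 (-1, 0, 2, 2): internal (0.414214, -0.585786); octagon support 0.707107 vs apothem 1.2 → ∈ W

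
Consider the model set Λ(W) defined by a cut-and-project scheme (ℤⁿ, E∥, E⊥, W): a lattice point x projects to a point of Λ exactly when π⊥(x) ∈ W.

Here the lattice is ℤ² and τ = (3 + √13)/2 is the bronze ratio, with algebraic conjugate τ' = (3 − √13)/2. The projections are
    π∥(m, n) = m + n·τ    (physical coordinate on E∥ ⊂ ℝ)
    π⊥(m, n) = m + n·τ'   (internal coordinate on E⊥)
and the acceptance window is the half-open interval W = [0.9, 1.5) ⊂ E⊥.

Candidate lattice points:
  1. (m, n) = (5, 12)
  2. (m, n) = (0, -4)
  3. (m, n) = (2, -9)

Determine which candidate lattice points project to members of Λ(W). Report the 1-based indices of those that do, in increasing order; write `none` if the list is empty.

Compute τ' = (3−√13)/2 = -0.302776, so π⊥(m,n) = m -0.302776·n.
#1 (5,12): internal coord 5 + (12)·τ' = +1.366692; +1.366692 ∈ [0.9, 1.5) → IN Λ
#2 (0,-4): internal coord 0 + (-4)·τ' = +1.211103; +1.211103 ∈ [0.9, 1.5) → IN Λ
#3 (2,-9): internal coord 2 + (-9)·τ' = +4.724981; +4.724981 ∉ [0.9, 1.5) → out

1, 2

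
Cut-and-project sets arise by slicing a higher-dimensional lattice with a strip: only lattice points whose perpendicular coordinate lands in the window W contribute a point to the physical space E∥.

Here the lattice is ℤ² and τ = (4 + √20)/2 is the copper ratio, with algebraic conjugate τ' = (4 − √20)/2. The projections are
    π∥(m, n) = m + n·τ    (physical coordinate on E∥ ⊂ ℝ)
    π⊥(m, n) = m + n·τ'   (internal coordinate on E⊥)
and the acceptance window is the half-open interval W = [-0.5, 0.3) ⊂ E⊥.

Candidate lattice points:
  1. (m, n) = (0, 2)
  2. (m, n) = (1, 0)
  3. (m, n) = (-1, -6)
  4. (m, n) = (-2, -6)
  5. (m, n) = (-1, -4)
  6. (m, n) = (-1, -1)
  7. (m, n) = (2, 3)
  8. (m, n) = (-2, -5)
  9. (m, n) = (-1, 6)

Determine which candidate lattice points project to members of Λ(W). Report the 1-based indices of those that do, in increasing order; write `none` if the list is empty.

1, 5

Numerically τ ≈ 4.2361 and τ' = −1/τ ≈ -0.2361.
#1 (0,2): internal coord 0 + (2)·τ' = -0.4721; -0.4721 ∈ [-0.5, 0.3) → IN Λ
#2 (1,0): internal coord 1 + (0)·τ' = +1.0000; +1.0000 ∉ [-0.5, 0.3) → out
#3 (-1,-6): internal coord -1 + (-6)·τ' = +0.4164; +0.4164 ∉ [-0.5, 0.3) → out
#4 (-2,-6): internal coord -2 + (-6)·τ' = -0.5836; -0.5836 ∉ [-0.5, 0.3) → out
#5 (-1,-4): internal coord -1 + (-4)·τ' = -0.0557; -0.0557 ∈ [-0.5, 0.3) → IN Λ
#6 (-1,-1): internal coord -1 + (-1)·τ' = -0.7639; -0.7639 ∉ [-0.5, 0.3) → out
#7 (2,3): internal coord 2 + (3)·τ' = +1.2918; +1.2918 ∉ [-0.5, 0.3) → out
#8 (-2,-5): internal coord -2 + (-5)·τ' = -0.8197; -0.8197 ∉ [-0.5, 0.3) → out
#9 (-1,6): internal coord -1 + (6)·τ' = -2.4164; -2.4164 ∉ [-0.5, 0.3) → out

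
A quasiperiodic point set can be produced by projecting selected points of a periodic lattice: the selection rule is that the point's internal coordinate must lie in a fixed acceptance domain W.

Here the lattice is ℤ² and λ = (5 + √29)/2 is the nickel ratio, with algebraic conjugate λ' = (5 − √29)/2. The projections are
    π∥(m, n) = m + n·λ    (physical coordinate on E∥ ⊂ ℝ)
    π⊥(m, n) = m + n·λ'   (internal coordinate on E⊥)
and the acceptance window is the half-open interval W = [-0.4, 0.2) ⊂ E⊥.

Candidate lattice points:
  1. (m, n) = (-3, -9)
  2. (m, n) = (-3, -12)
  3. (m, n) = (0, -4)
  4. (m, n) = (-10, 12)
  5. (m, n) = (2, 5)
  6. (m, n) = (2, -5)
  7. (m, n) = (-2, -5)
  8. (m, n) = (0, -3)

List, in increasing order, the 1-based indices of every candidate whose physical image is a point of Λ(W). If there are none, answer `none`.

none

λ' = (5−√29)/2 ≈ -0.192582.
[1] lift (-3,-9): star map gives -1.266758; window check -0.4 ≤ -1.266758 < 0.2 is false → out
[2] lift (-3,-12): star map gives -0.689011; window check -0.4 ≤ -0.689011 < 0.2 is false → out
[3] lift (0,-4): star map gives 0.770330; window check -0.4 ≤ 0.770330 < 0.2 is false → out
[4] lift (-10,12): star map gives -12.310989; window check -0.4 ≤ -12.310989 < 0.2 is false → out
[5] lift (2,5): star map gives 1.037088; window check -0.4 ≤ 1.037088 < 0.2 is false → out
[6] lift (2,-5): star map gives 2.962912; window check -0.4 ≤ 2.962912 < 0.2 is false → out
[7] lift (-2,-5): star map gives -1.037088; window check -0.4 ≤ -1.037088 < 0.2 is false → out
[8] lift (0,-3): star map gives 0.577747; window check -0.4 ≤ 0.577747 < 0.2 is false → out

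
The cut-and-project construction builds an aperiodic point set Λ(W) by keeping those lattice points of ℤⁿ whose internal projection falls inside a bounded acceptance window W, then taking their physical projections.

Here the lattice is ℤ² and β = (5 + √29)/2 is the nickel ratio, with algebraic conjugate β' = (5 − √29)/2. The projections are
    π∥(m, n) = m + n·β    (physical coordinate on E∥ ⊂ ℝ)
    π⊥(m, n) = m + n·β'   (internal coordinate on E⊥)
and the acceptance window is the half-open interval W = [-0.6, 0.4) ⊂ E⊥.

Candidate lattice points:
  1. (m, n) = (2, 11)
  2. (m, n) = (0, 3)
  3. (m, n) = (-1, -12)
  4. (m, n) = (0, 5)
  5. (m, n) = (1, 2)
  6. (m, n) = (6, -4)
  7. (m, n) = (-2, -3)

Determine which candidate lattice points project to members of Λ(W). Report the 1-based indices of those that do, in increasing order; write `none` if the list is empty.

Numerically β ≈ 5.1926 and β' = −1/β ≈ -0.1926.
candidate 1: (m,n)=(2,11) → π∥ = 2+11·β ≈ 59.1184, π⊥ = 2+11·β' ≈ -0.1184 ∈ [-0.6, 0.4) ⇒ IN Λ
candidate 2: (m,n)=(0,3) → π∥ = 0+3·β ≈ 15.5777, π⊥ = 0+3·β' ≈ -0.5777 ∈ [-0.6, 0.4) ⇒ IN Λ
candidate 3: (m,n)=(-1,-12) → π∥ = -1-12·β ≈ -63.3110, π⊥ = -1-12·β' ≈ 1.3110 ∉ [-0.6, 0.4) ⇒ out
candidate 4: (m,n)=(0,5) → π∥ = 0+5·β ≈ 25.9629, π⊥ = 0+5·β' ≈ -0.9629 ∉ [-0.6, 0.4) ⇒ out
candidate 5: (m,n)=(1,2) → π∥ = 1+2·β ≈ 11.3852, π⊥ = 1+2·β' ≈ 0.6148 ∉ [-0.6, 0.4) ⇒ out
candidate 6: (m,n)=(6,-4) → π∥ = 6-4·β ≈ -14.7703, π⊥ = 6-4·β' ≈ 6.7703 ∉ [-0.6, 0.4) ⇒ out
candidate 7: (m,n)=(-2,-3) → π∥ = -2-3·β ≈ -17.5777, π⊥ = -2-3·β' ≈ -1.4223 ∉ [-0.6, 0.4) ⇒ out

1, 2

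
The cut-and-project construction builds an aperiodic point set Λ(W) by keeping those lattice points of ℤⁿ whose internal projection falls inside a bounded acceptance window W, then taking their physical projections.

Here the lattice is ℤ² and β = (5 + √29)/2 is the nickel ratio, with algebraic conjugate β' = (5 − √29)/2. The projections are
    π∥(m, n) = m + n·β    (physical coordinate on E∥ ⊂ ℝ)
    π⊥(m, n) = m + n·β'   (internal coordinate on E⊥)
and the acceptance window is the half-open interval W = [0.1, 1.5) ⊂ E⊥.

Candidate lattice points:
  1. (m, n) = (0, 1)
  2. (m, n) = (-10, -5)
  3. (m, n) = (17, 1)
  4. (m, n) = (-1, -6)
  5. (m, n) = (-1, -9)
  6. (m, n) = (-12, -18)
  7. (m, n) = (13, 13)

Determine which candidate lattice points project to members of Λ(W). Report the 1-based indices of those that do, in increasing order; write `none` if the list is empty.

Numerically β ≈ 5.192582 and β' = −1/β ≈ -0.192582.
#1 (0,1): internal coord 0 + (1)·β' = -0.192582; -0.192582 ∉ [0.1, 1.5) → out
#2 (-10,-5): internal coord -10 + (-5)·β' = -9.037088; -9.037088 ∉ [0.1, 1.5) → out
#3 (17,1): internal coord 17 + (1)·β' = +16.807418; +16.807418 ∉ [0.1, 1.5) → out
#4 (-1,-6): internal coord -1 + (-6)·β' = +0.155494; +0.155494 ∈ [0.1, 1.5) → IN Λ
#5 (-1,-9): internal coord -1 + (-9)·β' = +0.733242; +0.733242 ∈ [0.1, 1.5) → IN Λ
#6 (-12,-18): internal coord -12 + (-18)·β' = -8.533517; -8.533517 ∉ [0.1, 1.5) → out
#7 (13,13): internal coord 13 + (13)·β' = +10.496429; +10.496429 ∉ [0.1, 1.5) → out

4, 5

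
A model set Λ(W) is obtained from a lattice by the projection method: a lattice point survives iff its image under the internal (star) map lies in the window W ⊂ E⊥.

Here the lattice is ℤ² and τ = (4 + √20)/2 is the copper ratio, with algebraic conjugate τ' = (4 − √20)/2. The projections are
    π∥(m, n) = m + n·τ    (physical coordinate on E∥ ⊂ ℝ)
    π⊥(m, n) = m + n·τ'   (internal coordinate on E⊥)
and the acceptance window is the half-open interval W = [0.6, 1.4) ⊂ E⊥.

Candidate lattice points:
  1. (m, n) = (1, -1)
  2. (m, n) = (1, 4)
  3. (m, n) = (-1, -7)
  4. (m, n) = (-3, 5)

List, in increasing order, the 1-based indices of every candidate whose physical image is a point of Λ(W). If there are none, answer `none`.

Numerically τ ≈ 4.236068 and τ' = −1/τ ≈ -0.236068.
candidate 1: (m,n)=(1,-1) → π∥ = 1-1·τ ≈ -3.236068, π⊥ = 1-1·τ' ≈ 1.236068 ∈ [0.6, 1.4) ⇒ IN Λ
candidate 2: (m,n)=(1,4) → π∥ = 1+4·τ ≈ 17.944272, π⊥ = 1+4·τ' ≈ 0.055728 ∉ [0.6, 1.4) ⇒ out
candidate 3: (m,n)=(-1,-7) → π∥ = -1-7·τ ≈ -30.652476, π⊥ = -1-7·τ' ≈ 0.652476 ∈ [0.6, 1.4) ⇒ IN Λ
candidate 4: (m,n)=(-3,5) → π∥ = -3+5·τ ≈ 18.180340, π⊥ = -3+5·τ' ≈ -4.180340 ∉ [0.6, 1.4) ⇒ out

1, 3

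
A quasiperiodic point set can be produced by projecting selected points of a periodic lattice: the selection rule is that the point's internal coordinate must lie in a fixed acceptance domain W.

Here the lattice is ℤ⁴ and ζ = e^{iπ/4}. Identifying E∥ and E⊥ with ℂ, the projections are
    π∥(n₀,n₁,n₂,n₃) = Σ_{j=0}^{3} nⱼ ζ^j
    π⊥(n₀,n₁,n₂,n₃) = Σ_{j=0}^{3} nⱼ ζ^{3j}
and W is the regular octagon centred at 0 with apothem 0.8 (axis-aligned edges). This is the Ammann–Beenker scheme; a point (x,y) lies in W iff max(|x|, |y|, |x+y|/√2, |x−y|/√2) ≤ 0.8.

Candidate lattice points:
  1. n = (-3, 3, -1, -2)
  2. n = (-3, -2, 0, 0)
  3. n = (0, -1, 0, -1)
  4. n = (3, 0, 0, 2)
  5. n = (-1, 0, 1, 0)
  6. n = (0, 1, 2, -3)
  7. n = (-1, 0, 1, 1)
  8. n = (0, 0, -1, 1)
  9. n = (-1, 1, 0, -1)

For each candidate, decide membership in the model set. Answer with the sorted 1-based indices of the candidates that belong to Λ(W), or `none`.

With ζ = e^{iπ/4} the internal vectors are ζ^0,ζ^3,ζ^6,ζ^9.
#1 (-3, 3, -1, -2): internal (-6.535534, 1.707107); octagon support 6.535534 vs apothem 0.8 → ∉ W
#2 (-3, -2, 0, 0): internal (-1.585786, -1.414214); octagon support 2.121320 vs apothem 0.8 → ∉ W
#3 (0, -1, 0, -1): internal (0.000000, -1.414214); octagon support 1.414214 vs apothem 0.8 → ∉ W
#4 (3, 0, 0, 2): internal (4.414214, 1.414214); octagon support 4.414214 vs apothem 0.8 → ∉ W
#5 (-1, 0, 1, 0): internal (-1.000000, -1.000000); octagon support 1.414214 vs apothem 0.8 → ∉ W
#6 (0, 1, 2, -3): internal (-2.828427, -3.414214); octagon support 4.414214 vs apothem 0.8 → ∉ W
#7 (-1, 0, 1, 1): internal (-0.292893, -0.292893); octagon support 0.414214 vs apothem 0.8 → ∈ W
#8 (0, 0, -1, 1): internal (0.707107, 1.707107); octagon support 1.707107 vs apothem 0.8 → ∉ W
#9 (-1, 1, 0, -1): internal (-2.414214, 0.000000); octagon support 2.414214 vs apothem 0.8 → ∉ W

7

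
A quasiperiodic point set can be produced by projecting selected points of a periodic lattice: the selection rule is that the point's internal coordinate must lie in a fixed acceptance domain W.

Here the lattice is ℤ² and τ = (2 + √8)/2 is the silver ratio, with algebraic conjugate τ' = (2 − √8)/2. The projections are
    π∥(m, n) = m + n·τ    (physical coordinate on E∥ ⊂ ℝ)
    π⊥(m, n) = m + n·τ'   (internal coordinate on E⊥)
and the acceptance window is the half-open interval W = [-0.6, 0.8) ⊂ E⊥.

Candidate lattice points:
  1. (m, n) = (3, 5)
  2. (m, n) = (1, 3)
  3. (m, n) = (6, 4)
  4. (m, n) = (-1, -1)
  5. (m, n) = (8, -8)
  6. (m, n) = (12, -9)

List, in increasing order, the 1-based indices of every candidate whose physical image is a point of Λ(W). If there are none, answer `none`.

2, 4

Numerically τ ≈ 2.414214 and τ' = −1/τ ≈ -0.414214.
#1 (3,5): internal coord 3 + (5)·τ' = +0.928932; +0.928932 ∉ [-0.6, 0.8) → out
#2 (1,3): internal coord 1 + (3)·τ' = -0.242641; -0.242641 ∈ [-0.6, 0.8) → IN Λ
#3 (6,4): internal coord 6 + (4)·τ' = +4.343146; +4.343146 ∉ [-0.6, 0.8) → out
#4 (-1,-1): internal coord -1 + (-1)·τ' = -0.585786; -0.585786 ∈ [-0.6, 0.8) → IN Λ
#5 (8,-8): internal coord 8 + (-8)·τ' = +11.313708; +11.313708 ∉ [-0.6, 0.8) → out
#6 (12,-9): internal coord 12 + (-9)·τ' = +15.727922; +15.727922 ∉ [-0.6, 0.8) → out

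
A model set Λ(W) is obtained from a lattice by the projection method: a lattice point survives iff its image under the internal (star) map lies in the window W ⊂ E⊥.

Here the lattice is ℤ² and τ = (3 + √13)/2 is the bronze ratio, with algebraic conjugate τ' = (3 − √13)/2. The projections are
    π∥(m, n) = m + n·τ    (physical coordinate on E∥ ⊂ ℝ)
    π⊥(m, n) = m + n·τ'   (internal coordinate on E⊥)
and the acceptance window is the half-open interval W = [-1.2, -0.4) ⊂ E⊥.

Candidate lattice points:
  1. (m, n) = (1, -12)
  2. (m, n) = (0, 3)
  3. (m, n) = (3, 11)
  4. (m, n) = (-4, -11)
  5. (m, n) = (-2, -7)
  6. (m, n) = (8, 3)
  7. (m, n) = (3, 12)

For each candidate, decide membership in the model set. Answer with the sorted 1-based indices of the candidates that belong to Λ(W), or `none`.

Numerically τ ≈ 3.3028 and τ' = −1/τ ≈ -0.3028.
[1] lift (1,-12): star map gives 4.6333; window check -1.2 ≤ 4.6333 < -0.4 is false → out
[2] lift (0,3): star map gives -0.9083; window check -1.2 ≤ -0.9083 < -0.4 is true → IN Λ
[3] lift (3,11): star map gives -0.3305; window check -1.2 ≤ -0.3305 < -0.4 is false → out
[4] lift (-4,-11): star map gives -0.6695; window check -1.2 ≤ -0.6695 < -0.4 is true → IN Λ
[5] lift (-2,-7): star map gives 0.1194; window check -1.2 ≤ 0.1194 < -0.4 is false → out
[6] lift (8,3): star map gives 7.0917; window check -1.2 ≤ 7.0917 < -0.4 is false → out
[7] lift (3,12): star map gives -0.6333; window check -1.2 ≤ -0.6333 < -0.4 is true → IN Λ

2, 4, 7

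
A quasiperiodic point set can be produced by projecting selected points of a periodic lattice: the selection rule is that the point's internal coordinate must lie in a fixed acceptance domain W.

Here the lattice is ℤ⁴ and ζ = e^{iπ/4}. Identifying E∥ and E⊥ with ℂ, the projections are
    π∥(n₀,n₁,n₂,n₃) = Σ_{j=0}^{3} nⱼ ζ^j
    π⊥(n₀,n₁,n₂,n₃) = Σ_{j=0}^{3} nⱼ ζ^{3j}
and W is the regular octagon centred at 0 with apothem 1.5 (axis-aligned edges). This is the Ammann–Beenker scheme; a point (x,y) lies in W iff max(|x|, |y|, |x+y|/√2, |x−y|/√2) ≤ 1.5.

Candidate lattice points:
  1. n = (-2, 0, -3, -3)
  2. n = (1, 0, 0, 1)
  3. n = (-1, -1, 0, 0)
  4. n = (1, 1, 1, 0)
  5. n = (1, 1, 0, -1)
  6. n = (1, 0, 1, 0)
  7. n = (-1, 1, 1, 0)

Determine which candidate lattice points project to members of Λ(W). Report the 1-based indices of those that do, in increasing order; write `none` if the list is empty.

Internal map: ζ^{3j} for j=0..3 gives (1,0), (−√2/2,√2/2), (0,−1), (√2/2,√2/2).
candidate 1: n = (-2, 0, -3, -3) → π⊥ ≈ (-4.121320, +0.878680); max(|x|,|y|,|x±y|/√2) = 4.121320 > 1.5 ⇒ ∉ W
candidate 2: n = (1, 0, 0, 1) → π⊥ ≈ (+1.707107, +0.707107); max(|x|,|y|,|x±y|/√2) = 1.707107 > 1.5 ⇒ ∉ W
candidate 3: n = (-1, -1, 0, 0) → π⊥ ≈ (-0.292893, -0.707107); max(|x|,|y|,|x±y|/√2) = 0.707107 ≤ 1.5 ⇒ ∈ W
candidate 4: n = (1, 1, 1, 0) → π⊥ ≈ (+0.292893, -0.292893); max(|x|,|y|,|x±y|/√2) = 0.414214 ≤ 1.5 ⇒ ∈ W
candidate 5: n = (1, 1, 0, -1) → π⊥ ≈ (-0.414214, +0.000000); max(|x|,|y|,|x±y|/√2) = 0.414214 ≤ 1.5 ⇒ ∈ W
candidate 6: n = (1, 0, 1, 0) → π⊥ ≈ (+1.000000, -1.000000); max(|x|,|y|,|x±y|/√2) = 1.414214 ≤ 1.5 ⇒ ∈ W
candidate 7: n = (-1, 1, 1, 0) → π⊥ ≈ (-1.707107, -0.292893); max(|x|,|y|,|x±y|/√2) = 1.707107 > 1.5 ⇒ ∉ W

3, 4, 5, 6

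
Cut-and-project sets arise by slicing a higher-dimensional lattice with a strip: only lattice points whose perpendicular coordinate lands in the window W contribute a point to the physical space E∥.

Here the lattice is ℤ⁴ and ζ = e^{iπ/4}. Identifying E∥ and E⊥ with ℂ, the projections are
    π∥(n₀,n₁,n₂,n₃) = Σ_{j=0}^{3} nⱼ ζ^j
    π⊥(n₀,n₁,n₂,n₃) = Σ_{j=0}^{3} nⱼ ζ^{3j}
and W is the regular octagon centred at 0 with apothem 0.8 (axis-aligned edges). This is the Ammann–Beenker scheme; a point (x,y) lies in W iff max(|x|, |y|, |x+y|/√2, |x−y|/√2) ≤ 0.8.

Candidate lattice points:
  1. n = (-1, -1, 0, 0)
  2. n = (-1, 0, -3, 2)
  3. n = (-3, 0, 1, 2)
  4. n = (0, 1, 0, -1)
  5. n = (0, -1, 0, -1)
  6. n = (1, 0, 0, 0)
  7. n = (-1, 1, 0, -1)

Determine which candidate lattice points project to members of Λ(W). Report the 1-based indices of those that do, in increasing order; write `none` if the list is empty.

Internal map: ζ^{3j} for j=0..3 gives (1,0), (−√2/2,√2/2), (0,−1), (√2/2,√2/2).
candidate 1: n = (-1, -1, 0, 0) → π⊥ ≈ (-0.2929, -0.7071); max(|x|,|y|,|x±y|/√2) = 0.7071 ≤ 0.8 ⇒ ∈ W
candidate 2: n = (-1, 0, -3, 2) → π⊥ ≈ (+0.4142, +4.4142); max(|x|,|y|,|x±y|/√2) = 4.4142 > 0.8 ⇒ ∉ W
candidate 3: n = (-3, 0, 1, 2) → π⊥ ≈ (-1.5858, +0.4142); max(|x|,|y|,|x±y|/√2) = 1.5858 > 0.8 ⇒ ∉ W
candidate 4: n = (0, 1, 0, -1) → π⊥ ≈ (-1.4142, +0.0000); max(|x|,|y|,|x±y|/√2) = 1.4142 > 0.8 ⇒ ∉ W
candidate 5: n = (0, -1, 0, -1) → π⊥ ≈ (+0.0000, -1.4142); max(|x|,|y|,|x±y|/√2) = 1.4142 > 0.8 ⇒ ∉ W
candidate 6: n = (1, 0, 0, 0) → π⊥ ≈ (+1.0000, +0.0000); max(|x|,|y|,|x±y|/√2) = 1.0000 > 0.8 ⇒ ∉ W
candidate 7: n = (-1, 1, 0, -1) → π⊥ ≈ (-2.4142, +0.0000); max(|x|,|y|,|x±y|/√2) = 2.4142 > 0.8 ⇒ ∉ W

1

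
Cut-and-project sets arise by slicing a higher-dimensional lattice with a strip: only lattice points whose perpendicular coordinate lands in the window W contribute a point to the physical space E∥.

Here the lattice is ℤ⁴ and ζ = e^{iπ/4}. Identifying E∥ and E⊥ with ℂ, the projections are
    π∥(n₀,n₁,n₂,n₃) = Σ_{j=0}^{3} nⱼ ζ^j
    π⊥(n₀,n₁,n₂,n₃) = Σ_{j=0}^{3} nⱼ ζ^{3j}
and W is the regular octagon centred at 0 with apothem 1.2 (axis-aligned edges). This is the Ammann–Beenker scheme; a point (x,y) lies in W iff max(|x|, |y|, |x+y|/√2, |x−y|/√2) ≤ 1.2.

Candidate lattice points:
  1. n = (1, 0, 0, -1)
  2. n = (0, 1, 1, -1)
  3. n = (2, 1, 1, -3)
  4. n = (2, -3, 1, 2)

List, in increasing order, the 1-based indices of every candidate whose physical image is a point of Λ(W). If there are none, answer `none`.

Internal map: ζ^{3j} for j=0..3 gives (1,0), (−√2/2,√2/2), (0,−1), (√2/2,√2/2).
#1 (1, 0, 0, -1): internal (0.292893, -0.707107); octagon support 0.707107 vs apothem 1.2 → ∈ W
#2 (0, 1, 1, -1): internal (-1.414214, -1.000000); octagon support 1.707107 vs apothem 1.2 → ∉ W
#3 (2, 1, 1, -3): internal (-0.828427, -2.414214); octagon support 2.414214 vs apothem 1.2 → ∉ W
#4 (2, -3, 1, 2): internal (5.535534, -1.707107); octagon support 5.535534 vs apothem 1.2 → ∉ W

1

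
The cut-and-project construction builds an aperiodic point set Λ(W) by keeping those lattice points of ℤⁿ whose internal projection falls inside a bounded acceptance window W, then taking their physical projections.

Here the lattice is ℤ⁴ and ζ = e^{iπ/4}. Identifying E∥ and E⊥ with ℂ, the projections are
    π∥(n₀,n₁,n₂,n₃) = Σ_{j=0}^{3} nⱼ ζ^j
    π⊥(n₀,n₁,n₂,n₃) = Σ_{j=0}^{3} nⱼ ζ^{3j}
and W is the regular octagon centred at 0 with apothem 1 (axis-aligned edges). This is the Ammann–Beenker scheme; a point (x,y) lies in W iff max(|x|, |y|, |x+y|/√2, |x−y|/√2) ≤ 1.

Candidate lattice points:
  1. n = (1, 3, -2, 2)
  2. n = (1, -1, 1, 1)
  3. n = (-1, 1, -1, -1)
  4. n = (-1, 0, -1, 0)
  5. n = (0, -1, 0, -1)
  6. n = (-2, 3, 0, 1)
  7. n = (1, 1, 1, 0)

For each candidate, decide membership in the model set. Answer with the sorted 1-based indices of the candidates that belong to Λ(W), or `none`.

Internal map: ζ^{3j} for j=0..3 gives (1,0), (−√2/2,√2/2), (0,−1), (√2/2,√2/2).
candidate 1: n = (1, 3, -2, 2) → π⊥ ≈ (+0.29289, +5.53553); max(|x|,|y|,|x±y|/√2) = 5.53553 > 1 ⇒ ∉ W
candidate 2: n = (1, -1, 1, 1) → π⊥ ≈ (+2.41421, -1.00000); max(|x|,|y|,|x±y|/√2) = 2.41421 > 1 ⇒ ∉ W
candidate 3: n = (-1, 1, -1, -1) → π⊥ ≈ (-2.41421, +1.00000); max(|x|,|y|,|x±y|/√2) = 2.41421 > 1 ⇒ ∉ W
candidate 4: n = (-1, 0, -1, 0) → π⊥ ≈ (-1.00000, +1.00000); max(|x|,|y|,|x±y|/√2) = 1.41421 > 1 ⇒ ∉ W
candidate 5: n = (0, -1, 0, -1) → π⊥ ≈ (+0.00000, -1.41421); max(|x|,|y|,|x±y|/√2) = 1.41421 > 1 ⇒ ∉ W
candidate 6: n = (-2, 3, 0, 1) → π⊥ ≈ (-3.41421, +2.82843); max(|x|,|y|,|x±y|/√2) = 4.41421 > 1 ⇒ ∉ W
candidate 7: n = (1, 1, 1, 0) → π⊥ ≈ (+0.29289, -0.29289); max(|x|,|y|,|x±y|/√2) = 0.41421 ≤ 1 ⇒ ∈ W

7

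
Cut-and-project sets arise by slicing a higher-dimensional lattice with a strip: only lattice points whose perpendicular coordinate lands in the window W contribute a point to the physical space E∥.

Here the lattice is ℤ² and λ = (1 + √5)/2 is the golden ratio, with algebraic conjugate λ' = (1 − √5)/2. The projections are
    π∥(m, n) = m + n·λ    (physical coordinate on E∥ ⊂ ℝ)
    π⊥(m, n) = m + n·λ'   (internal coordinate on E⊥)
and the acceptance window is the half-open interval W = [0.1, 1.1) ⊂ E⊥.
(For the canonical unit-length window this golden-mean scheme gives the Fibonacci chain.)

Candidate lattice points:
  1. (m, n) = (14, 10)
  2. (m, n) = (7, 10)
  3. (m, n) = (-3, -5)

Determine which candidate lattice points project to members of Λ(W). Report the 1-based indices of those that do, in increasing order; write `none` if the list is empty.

2

Numerically λ ≈ 1.61803 and λ' = −1/λ ≈ -0.61803.
[1] lift (14,10): star map gives 7.81966; window check 0.1 ≤ 7.81966 < 1.1 is false → out
[2] lift (7,10): star map gives 0.81966; window check 0.1 ≤ 0.81966 < 1.1 is true → IN Λ
[3] lift (-3,-5): star map gives 0.09017; window check 0.1 ≤ 0.09017 < 1.1 is false → out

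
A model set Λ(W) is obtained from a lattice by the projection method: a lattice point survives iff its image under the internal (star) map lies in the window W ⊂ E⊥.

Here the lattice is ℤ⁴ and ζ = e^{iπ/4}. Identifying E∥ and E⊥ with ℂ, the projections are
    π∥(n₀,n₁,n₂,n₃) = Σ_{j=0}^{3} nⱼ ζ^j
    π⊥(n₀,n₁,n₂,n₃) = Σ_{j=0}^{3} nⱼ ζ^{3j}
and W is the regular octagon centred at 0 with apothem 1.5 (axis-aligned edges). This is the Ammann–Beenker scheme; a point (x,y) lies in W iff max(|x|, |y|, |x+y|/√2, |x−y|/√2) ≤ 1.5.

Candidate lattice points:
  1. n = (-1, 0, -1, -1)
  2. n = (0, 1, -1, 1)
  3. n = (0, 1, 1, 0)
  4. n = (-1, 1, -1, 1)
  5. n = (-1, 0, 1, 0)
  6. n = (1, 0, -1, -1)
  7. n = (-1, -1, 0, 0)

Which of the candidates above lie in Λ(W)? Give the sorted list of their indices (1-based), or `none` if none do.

π⊥(n) = n₀ + n₁ζ³ + n₂ζ⁶ + n₃ζ⁹ where ζ = e^{iπ/4}.
candidate 1: n = (-1, 0, -1, -1) → π⊥ ≈ (-1.7071, +0.2929); max(|x|,|y|,|x±y|/√2) = 1.7071 > 1.5 ⇒ ∉ W
candidate 2: n = (0, 1, -1, 1) → π⊥ ≈ (+0.0000, +2.4142); max(|x|,|y|,|x±y|/√2) = 2.4142 > 1.5 ⇒ ∉ W
candidate 3: n = (0, 1, 1, 0) → π⊥ ≈ (-0.7071, -0.2929); max(|x|,|y|,|x±y|/√2) = 0.7071 ≤ 1.5 ⇒ ∈ W
candidate 4: n = (-1, 1, -1, 1) → π⊥ ≈ (-1.0000, +2.4142); max(|x|,|y|,|x±y|/√2) = 2.4142 > 1.5 ⇒ ∉ W
candidate 5: n = (-1, 0, 1, 0) → π⊥ ≈ (-1.0000, -1.0000); max(|x|,|y|,|x±y|/√2) = 1.4142 ≤ 1.5 ⇒ ∈ W
candidate 6: n = (1, 0, -1, -1) → π⊥ ≈ (+0.2929, +0.2929); max(|x|,|y|,|x±y|/√2) = 0.4142 ≤ 1.5 ⇒ ∈ W
candidate 7: n = (-1, -1, 0, 0) → π⊥ ≈ (-0.2929, -0.7071); max(|x|,|y|,|x±y|/√2) = 0.7071 ≤ 1.5 ⇒ ∈ W

3, 5, 6, 7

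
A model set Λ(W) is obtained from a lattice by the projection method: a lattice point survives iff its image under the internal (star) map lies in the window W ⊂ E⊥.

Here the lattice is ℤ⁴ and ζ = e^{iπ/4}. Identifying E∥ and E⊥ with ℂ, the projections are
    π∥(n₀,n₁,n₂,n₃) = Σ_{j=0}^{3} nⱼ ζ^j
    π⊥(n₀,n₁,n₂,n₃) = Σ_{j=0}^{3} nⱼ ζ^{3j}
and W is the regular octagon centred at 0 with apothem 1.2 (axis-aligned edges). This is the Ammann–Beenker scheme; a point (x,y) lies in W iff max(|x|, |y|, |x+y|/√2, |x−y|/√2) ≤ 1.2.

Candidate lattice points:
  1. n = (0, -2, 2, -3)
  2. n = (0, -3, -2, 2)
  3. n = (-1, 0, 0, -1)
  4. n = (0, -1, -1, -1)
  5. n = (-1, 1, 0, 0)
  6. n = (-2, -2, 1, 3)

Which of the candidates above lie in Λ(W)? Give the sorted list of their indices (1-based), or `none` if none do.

With ζ = e^{iπ/4} the internal vectors are ζ^0,ζ^3,ζ^6,ζ^9.
#1 (0, -2, 2, -3): internal (-0.7071, -5.5355); octagon support 5.5355 vs apothem 1.2 → ∉ W
#2 (0, -3, -2, 2): internal (3.5355, 1.2929); octagon support 3.5355 vs apothem 1.2 → ∉ W
#3 (-1, 0, 0, -1): internal (-1.7071, -0.7071); octagon support 1.7071 vs apothem 1.2 → ∉ W
#4 (0, -1, -1, -1): internal (0.0000, -0.4142); octagon support 0.4142 vs apothem 1.2 → ∈ W
#5 (-1, 1, 0, 0): internal (-1.7071, 0.7071); octagon support 1.7071 vs apothem 1.2 → ∉ W
#6 (-2, -2, 1, 3): internal (1.5355, -0.2929); octagon support 1.5355 vs apothem 1.2 → ∉ W

4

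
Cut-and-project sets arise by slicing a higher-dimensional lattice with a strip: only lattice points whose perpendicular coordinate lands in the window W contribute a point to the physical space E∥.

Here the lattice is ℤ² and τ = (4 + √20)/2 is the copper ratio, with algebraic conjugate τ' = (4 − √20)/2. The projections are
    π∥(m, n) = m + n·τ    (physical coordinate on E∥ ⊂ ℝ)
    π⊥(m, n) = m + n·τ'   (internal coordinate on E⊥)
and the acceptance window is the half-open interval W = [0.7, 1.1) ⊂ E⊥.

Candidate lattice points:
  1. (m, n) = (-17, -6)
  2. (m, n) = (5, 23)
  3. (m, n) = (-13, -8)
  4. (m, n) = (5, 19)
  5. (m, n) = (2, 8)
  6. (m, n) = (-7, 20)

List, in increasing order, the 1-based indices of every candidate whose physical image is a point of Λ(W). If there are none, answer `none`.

τ' = (4−√20)/2 ≈ -0.236068.
[1] lift (-17,-6): star map gives -15.583592; window check 0.7 ≤ -15.583592 < 1.1 is false → out
[2] lift (5,23): star map gives -0.429563; window check 0.7 ≤ -0.429563 < 1.1 is false → out
[3] lift (-13,-8): star map gives -11.111456; window check 0.7 ≤ -11.111456 < 1.1 is false → out
[4] lift (5,19): star map gives 0.514708; window check 0.7 ≤ 0.514708 < 1.1 is false → out
[5] lift (2,8): star map gives 0.111456; window check 0.7 ≤ 0.111456 < 1.1 is false → out
[6] lift (-7,20): star map gives -11.721360; window check 0.7 ≤ -11.721360 < 1.1 is false → out

none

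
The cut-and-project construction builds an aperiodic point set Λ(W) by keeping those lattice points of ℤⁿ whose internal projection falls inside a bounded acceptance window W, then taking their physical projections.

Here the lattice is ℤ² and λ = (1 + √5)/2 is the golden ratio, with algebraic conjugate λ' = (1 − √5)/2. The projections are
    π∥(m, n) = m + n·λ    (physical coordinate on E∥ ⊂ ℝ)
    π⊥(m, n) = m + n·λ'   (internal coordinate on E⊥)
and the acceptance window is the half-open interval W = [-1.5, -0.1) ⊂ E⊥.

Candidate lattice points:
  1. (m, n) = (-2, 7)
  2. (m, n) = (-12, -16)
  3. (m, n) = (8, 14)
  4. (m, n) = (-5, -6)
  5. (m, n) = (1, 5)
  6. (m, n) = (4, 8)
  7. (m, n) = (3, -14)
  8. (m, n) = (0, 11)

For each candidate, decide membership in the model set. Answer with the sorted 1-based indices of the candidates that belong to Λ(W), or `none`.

3, 4, 6

Numerically λ ≈ 1.618034 and λ' = −1/λ ≈ -0.618034.
[1] lift (-2,7): star map gives -6.326238; window check -1.5 ≤ -6.326238 < -0.1 is false → out
[2] lift (-12,-16): star map gives -2.111456; window check -1.5 ≤ -2.111456 < -0.1 is false → out
[3] lift (8,14): star map gives -0.652476; window check -1.5 ≤ -0.652476 < -0.1 is true → IN Λ
[4] lift (-5,-6): star map gives -1.291796; window check -1.5 ≤ -1.291796 < -0.1 is true → IN Λ
[5] lift (1,5): star map gives -2.090170; window check -1.5 ≤ -2.090170 < -0.1 is false → out
[6] lift (4,8): star map gives -0.944272; window check -1.5 ≤ -0.944272 < -0.1 is true → IN Λ
[7] lift (3,-14): star map gives 11.652476; window check -1.5 ≤ 11.652476 < -0.1 is false → out
[8] lift (0,11): star map gives -6.798374; window check -1.5 ≤ -6.798374 < -0.1 is false → out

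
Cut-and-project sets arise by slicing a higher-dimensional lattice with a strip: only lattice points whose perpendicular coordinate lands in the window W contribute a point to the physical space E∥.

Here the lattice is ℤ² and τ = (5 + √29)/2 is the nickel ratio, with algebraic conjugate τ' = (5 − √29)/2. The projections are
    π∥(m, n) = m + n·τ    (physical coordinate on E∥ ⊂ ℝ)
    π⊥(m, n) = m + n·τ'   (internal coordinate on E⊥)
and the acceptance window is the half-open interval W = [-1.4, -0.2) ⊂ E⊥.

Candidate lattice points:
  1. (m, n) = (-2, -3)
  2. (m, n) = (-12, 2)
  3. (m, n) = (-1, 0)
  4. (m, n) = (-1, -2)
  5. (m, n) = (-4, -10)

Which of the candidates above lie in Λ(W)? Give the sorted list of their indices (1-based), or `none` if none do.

3, 4

τ' = (5−√29)/2 ≈ -0.19258.
candidate 1: (m,n)=(-2,-3) → π∥ = -2-3·τ ≈ -17.57775, π⊥ = -2-3·τ' ≈ -1.42225 ∉ [-1.4, -0.2) ⇒ out
candidate 2: (m,n)=(-12,2) → π∥ = -12+2·τ ≈ -1.61484, π⊥ = -12+2·τ' ≈ -12.38516 ∉ [-1.4, -0.2) ⇒ out
candidate 3: (m,n)=(-1,0) → π∥ = -1+0·τ ≈ -1.00000, π⊥ = -1+0·τ' ≈ -1.00000 ∈ [-1.4, -0.2) ⇒ IN Λ
candidate 4: (m,n)=(-1,-2) → π∥ = -1-2·τ ≈ -11.38516, π⊥ = -1-2·τ' ≈ -0.61484 ∈ [-1.4, -0.2) ⇒ IN Λ
candidate 5: (m,n)=(-4,-10) → π∥ = -4-10·τ ≈ -55.92582, π⊥ = -4-10·τ' ≈ -2.07418 ∉ [-1.4, -0.2) ⇒ out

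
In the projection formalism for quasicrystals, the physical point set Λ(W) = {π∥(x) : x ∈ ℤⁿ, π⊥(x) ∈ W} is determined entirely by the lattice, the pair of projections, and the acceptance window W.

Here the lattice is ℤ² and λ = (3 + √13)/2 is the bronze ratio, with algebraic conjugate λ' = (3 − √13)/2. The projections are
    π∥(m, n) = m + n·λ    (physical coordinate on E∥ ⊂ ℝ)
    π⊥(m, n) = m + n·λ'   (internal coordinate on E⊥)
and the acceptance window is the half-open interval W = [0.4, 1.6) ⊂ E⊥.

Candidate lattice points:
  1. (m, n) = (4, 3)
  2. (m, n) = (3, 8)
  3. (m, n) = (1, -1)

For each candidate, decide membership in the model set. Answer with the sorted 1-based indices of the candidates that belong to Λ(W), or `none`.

Numerically λ ≈ 3.302776 and λ' = −1/λ ≈ -0.302776.
[1] lift (4,3): star map gives 3.091673; window check 0.4 ≤ 3.091673 < 1.6 is false → out
[2] lift (3,8): star map gives 0.577795; window check 0.4 ≤ 0.577795 < 1.6 is true → IN Λ
[3] lift (1,-1): star map gives 1.302776; window check 0.4 ≤ 1.302776 < 1.6 is true → IN Λ

2, 3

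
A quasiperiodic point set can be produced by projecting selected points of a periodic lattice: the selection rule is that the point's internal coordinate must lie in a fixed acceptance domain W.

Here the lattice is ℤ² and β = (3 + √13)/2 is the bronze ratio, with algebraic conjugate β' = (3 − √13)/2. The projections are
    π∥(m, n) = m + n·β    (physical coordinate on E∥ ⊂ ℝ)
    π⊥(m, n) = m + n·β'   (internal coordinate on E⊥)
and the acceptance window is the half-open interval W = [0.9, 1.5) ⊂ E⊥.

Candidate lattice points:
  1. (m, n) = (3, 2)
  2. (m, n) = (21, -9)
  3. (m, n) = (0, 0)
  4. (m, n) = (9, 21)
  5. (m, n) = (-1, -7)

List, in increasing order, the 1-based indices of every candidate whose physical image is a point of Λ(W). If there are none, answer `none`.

β' = (3−√13)/2 ≈ -0.30278.
[1] lift (3,2): star map gives 2.39445; window check 0.9 ≤ 2.39445 < 1.5 is false → out
[2] lift (21,-9): star map gives 23.72498; window check 0.9 ≤ 23.72498 < 1.5 is false → out
[3] lift (0,0): star map gives 0.00000; window check 0.9 ≤ 0.00000 < 1.5 is false → out
[4] lift (9,21): star map gives 2.64171; window check 0.9 ≤ 2.64171 < 1.5 is false → out
[5] lift (-1,-7): star map gives 1.11943; window check 0.9 ≤ 1.11943 < 1.5 is true → IN Λ

5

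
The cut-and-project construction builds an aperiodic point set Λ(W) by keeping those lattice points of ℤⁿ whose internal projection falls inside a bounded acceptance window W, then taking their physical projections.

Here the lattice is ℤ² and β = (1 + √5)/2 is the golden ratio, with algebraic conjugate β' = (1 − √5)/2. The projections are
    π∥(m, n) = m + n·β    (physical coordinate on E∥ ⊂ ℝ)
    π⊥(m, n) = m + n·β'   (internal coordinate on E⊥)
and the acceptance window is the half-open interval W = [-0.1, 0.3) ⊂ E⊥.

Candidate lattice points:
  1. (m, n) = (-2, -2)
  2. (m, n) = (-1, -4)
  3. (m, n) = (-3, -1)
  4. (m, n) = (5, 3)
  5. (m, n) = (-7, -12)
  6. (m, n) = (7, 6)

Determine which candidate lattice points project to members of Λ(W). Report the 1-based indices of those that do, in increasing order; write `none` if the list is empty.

none

β' = (1−√5)/2 ≈ -0.618034.
[1] lift (-2,-2): star map gives -0.763932; window check -0.1 ≤ -0.763932 < 0.3 is false → out
[2] lift (-1,-4): star map gives 1.472136; window check -0.1 ≤ 1.472136 < 0.3 is false → out
[3] lift (-3,-1): star map gives -2.381966; window check -0.1 ≤ -2.381966 < 0.3 is false → out
[4] lift (5,3): star map gives 3.145898; window check -0.1 ≤ 3.145898 < 0.3 is false → out
[5] lift (-7,-12): star map gives 0.416408; window check -0.1 ≤ 0.416408 < 0.3 is false → out
[6] lift (7,6): star map gives 3.291796; window check -0.1 ≤ 3.291796 < 0.3 is false → out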